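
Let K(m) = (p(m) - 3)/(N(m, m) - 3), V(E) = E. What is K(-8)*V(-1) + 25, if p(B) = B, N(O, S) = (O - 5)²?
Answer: 4161/166 ≈ 25.066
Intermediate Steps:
N(O, S) = (-5 + O)²
K(m) = (-3 + m)/(-3 + (-5 + m)²) (K(m) = (m - 3)/((-5 + m)² - 3) = (-3 + m)/(-3 + (-5 + m)²))
K(-8)*V(-1) + 25 = ((-3 - 8)/(-3 + (-5 - 8)²))*(-1) + 25 = (-11/(-3 + (-13)²))*(-1) + 25 = (-11/(-3 + 169))*(-1) + 25 = (-11/166)*(-1) + 25 = ((1/166)*(-11))*(-1) + 25 = -11/166*(-1) + 25 = 11/166 + 25 = 4161/166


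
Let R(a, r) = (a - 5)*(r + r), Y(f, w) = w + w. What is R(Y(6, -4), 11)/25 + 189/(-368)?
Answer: -109973/9200 ≈ -11.954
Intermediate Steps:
Y(f, w) = 2*w
R(a, r) = 2*r*(-5 + a) (R(a, r) = (-5 + a)*(2*r) = 2*r*(-5 + a))
R(Y(6, -4), 11)/25 + 189/(-368) = (2*11*(-5 + 2*(-4)))/25 + 189/(-368) = (2*11*(-5 - 8))*(1/25) + 189*(-1/368) = (2*11*(-13))*(1/25) - 189/368 = -286*1/25 - 189/368 = -286/25 - 189/368 = -109973/9200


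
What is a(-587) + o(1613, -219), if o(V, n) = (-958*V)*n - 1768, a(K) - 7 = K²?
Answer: 338753434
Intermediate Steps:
a(K) = 7 + K²
o(V, n) = -1768 - 958*V*n (o(V, n) = -958*V*n - 1768 = -1768 - 958*V*n)
a(-587) + o(1613, -219) = (7 + (-587)²) + (-1768 - 958*1613*(-219)) = (7 + 344569) + (-1768 + 338410626) = 344576 + 338408858 = 338753434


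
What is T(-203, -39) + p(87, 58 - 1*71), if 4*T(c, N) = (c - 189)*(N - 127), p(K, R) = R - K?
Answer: 16168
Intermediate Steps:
T(c, N) = (-189 + c)*(-127 + N)/4 (T(c, N) = ((c - 189)*(N - 127))/4 = ((-189 + c)*(-127 + N))/4 = (-189 + c)*(-127 + N)/4)
T(-203, -39) + p(87, 58 - 1*71) = (24003/4 - 189/4*(-39) - 127/4*(-203) + (¼)*(-39)*(-203)) + ((58 - 1*71) - 1*87) = (24003/4 + 7371/4 + 25781/4 + 7917/4) + ((58 - 71) - 87) = 16268 + (-13 - 87) = 16268 - 100 = 16168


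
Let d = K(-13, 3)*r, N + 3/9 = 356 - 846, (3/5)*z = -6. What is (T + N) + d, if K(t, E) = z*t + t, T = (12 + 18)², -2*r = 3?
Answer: 1405/6 ≈ 234.17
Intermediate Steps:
z = -10 (z = (5/3)*(-6) = -10)
r = -3/2 (r = -½*3 = -3/2 ≈ -1.5000)
N = -1471/3 (N = -⅓ + (356 - 846) = -⅓ - 490 = -1471/3 ≈ -490.33)
T = 900 (T = 30² = 900)
K(t, E) = -9*t (K(t, E) = -10*t + t = -9*t)
d = -351/2 (d = -9*(-13)*(-3/2) = 117*(-3/2) = -351/2 ≈ -175.50)
(T + N) + d = (900 - 1471/3) - 351/2 = 1229/3 - 351/2 = 1405/6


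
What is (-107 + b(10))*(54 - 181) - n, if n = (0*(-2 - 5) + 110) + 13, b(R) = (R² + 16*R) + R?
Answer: -20824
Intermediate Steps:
b(R) = R² + 17*R
n = 123 (n = (0*(-7) + 110) + 13 = (0 + 110) + 13 = 110 + 13 = 123)
(-107 + b(10))*(54 - 181) - n = (-107 + 10*(17 + 10))*(54 - 181) - 1*123 = (-107 + 10*27)*(-127) - 123 = (-107 + 270)*(-127) - 123 = 163*(-127) - 123 = -20701 - 123 = -20824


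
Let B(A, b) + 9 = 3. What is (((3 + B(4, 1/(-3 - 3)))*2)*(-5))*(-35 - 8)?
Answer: -1290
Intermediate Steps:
B(A, b) = -6 (B(A, b) = -9 + 3 = -6)
(((3 + B(4, 1/(-3 - 3)))*2)*(-5))*(-35 - 8) = (((3 - 6)*2)*(-5))*(-35 - 8) = (-3*2*(-5))*(-43) = -6*(-5)*(-43) = 30*(-43) = -1290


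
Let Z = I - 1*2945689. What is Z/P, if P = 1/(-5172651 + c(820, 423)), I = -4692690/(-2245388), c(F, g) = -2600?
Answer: 17115098560933650071/1122694 ≈ 1.5245e+13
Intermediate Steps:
I = 2346345/1122694 (I = -4692690*(-1/2245388) = 2346345/1122694 ≈ 2.0899)
P = -1/5175251 (P = 1/(-5172651 - 2600) = 1/(-5175251) = -1/5175251 ≈ -1.9323e-7)
Z = -3307105019821/1122694 (Z = 2346345/1122694 - 1*2945689 = 2346345/1122694 - 2945689 = -3307105019821/1122694 ≈ -2.9457e+6)
Z/P = -3307105019821/(1122694*(-1/5175251)) = -3307105019821/1122694*(-5175251) = 17115098560933650071/1122694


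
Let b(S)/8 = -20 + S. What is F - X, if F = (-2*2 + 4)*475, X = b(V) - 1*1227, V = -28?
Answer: 1611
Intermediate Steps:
b(S) = -160 + 8*S (b(S) = 8*(-20 + S) = -160 + 8*S)
X = -1611 (X = (-160 + 8*(-28)) - 1*1227 = (-160 - 224) - 1227 = -384 - 1227 = -1611)
F = 0 (F = (-4 + 4)*475 = 0*475 = 0)
F - X = 0 - 1*(-1611) = 0 + 1611 = 1611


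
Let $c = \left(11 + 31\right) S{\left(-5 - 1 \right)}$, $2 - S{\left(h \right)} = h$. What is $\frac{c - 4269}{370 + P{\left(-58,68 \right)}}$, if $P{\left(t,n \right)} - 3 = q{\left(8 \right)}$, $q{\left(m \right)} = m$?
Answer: $- \frac{1311}{127} \approx -10.323$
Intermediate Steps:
$S{\left(h \right)} = 2 - h$
$P{\left(t,n \right)} = 11$ ($P{\left(t,n \right)} = 3 + 8 = 11$)
$c = 336$ ($c = \left(11 + 31\right) \left(2 - \left(-5 - 1\right)\right) = 42 \left(2 - -6\right) = 42 \left(2 + 6\right) = 42 \cdot 8 = 336$)
$\frac{c - 4269}{370 + P{\left(-58,68 \right)}} = \frac{336 - 4269}{370 + 11} = - \frac{3933}{381} = \left(-3933\right) \frac{1}{381} = - \frac{1311}{127}$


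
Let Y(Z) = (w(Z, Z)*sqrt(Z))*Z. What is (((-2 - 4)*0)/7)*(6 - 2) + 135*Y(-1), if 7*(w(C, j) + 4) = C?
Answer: 3915*I/7 ≈ 559.29*I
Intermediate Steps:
w(C, j) = -4 + C/7
Y(Z) = Z**(3/2)*(-4 + Z/7) (Y(Z) = ((-4 + Z/7)*sqrt(Z))*Z = (sqrt(Z)*(-4 + Z/7))*Z = Z**(3/2)*(-4 + Z/7))
(((-2 - 4)*0)/7)*(6 - 2) + 135*Y(-1) = (((-2 - 4)*0)/7)*(6 - 2) + 135*((-1)**(3/2)*(-28 - 1)/7) = (-6*0*(1/7))*4 + 135*((1/7)*(-I)*(-29)) = (0*(1/7))*4 + 135*(29*I/7) = 0*4 + 3915*I/7 = 0 + 3915*I/7 = 3915*I/7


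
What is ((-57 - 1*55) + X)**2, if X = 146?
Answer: 1156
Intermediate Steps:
((-57 - 1*55) + X)**2 = ((-57 - 1*55) + 146)**2 = ((-57 - 55) + 146)**2 = (-112 + 146)**2 = 34**2 = 1156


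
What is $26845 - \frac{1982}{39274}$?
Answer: $\frac{527154274}{19637} \approx 26845.0$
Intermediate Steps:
$26845 - \frac{1982}{39274} = 26845 - \frac{991}{19637} = \frac{527154274}{19637}$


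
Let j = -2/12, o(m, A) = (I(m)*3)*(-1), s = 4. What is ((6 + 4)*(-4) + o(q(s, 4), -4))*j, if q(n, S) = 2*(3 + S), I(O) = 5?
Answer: 55/6 ≈ 9.1667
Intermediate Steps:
q(n, S) = 6 + 2*S
o(m, A) = -15 (o(m, A) = (5*3)*(-1) = 15*(-1) = -15)
j = -⅙ (j = -2*1/12 = -⅙ ≈ -0.16667)
((6 + 4)*(-4) + o(q(s, 4), -4))*j = ((6 + 4)*(-4) - 15)*(-⅙) = (10*(-4) - 15)*(-⅙) = (-40 - 15)*(-⅙) = -55*(-⅙) = 55/6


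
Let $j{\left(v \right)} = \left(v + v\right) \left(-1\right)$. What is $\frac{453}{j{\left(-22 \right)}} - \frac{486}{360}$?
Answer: $\frac{492}{55} \approx 8.9454$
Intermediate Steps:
$j{\left(v \right)} = - 2 v$ ($j{\left(v \right)} = 2 v \left(-1\right) = - 2 v$)
$\frac{453}{j{\left(-22 \right)}} - \frac{486}{360} = \frac{453}{\left(-2\right) \left(-22\right)} - \frac{486}{360} = \frac{453}{44} - \frac{27}{20} = \frac{492}{55}$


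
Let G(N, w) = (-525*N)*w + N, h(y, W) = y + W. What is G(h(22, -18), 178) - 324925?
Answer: -698721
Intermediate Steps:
h(y, W) = W + y
G(N, w) = N - 525*N*w (G(N, w) = -525*N*w + N = N - 525*N*w)
G(h(22, -18), 178) - 324925 = (-18 + 22)*(1 - 525*178) - 324925 = 4*(1 - 93450) - 324925 = 4*(-93449) - 324925 = -373796 - 324925 = -698721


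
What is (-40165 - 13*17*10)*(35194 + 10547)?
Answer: -1938274875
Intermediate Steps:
(-40165 - 13*17*10)*(35194 + 10547) = (-40165 - 221*10)*45741 = (-40165 - 2210)*45741 = -42375*45741 = -1938274875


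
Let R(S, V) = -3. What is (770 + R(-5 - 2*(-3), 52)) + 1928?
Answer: 2695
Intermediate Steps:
(770 + R(-5 - 2*(-3), 52)) + 1928 = (770 - 3) + 1928 = 767 + 1928 = 2695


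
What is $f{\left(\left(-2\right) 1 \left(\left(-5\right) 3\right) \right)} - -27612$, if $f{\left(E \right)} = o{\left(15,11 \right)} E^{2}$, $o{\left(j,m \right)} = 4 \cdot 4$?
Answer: $42012$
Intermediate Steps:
$o{\left(j,m \right)} = 16$
$f{\left(E \right)} = 16 E^{2}$
$f{\left(\left(-2\right) 1 \left(\left(-5\right) 3\right) \right)} - -27612 = 16 \left(\left(-2\right) 1 \left(\left(-5\right) 3\right)\right)^{2} - -27612 = 16 \left(\left(-2\right) \left(-15\right)\right)^{2} + 27612 = 16 \cdot 30^{2} + 27612 = 16 \cdot 900 + 27612 = 14400 + 27612 = 42012$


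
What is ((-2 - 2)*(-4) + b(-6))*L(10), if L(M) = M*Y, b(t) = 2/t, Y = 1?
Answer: 470/3 ≈ 156.67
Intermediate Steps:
L(M) = M (L(M) = M*1 = M)
((-2 - 2)*(-4) + b(-6))*L(10) = ((-2 - 2)*(-4) + 2/(-6))*10 = (-4*(-4) + 2*(-1/6))*10 = (16 - 1/3)*10 = (47/3)*10 = 470/3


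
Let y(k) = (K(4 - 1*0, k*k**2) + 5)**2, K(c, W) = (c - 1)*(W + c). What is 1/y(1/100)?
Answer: 1000000000000/289000102000009 ≈ 0.0034602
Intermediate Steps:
K(c, W) = (-1 + c)*(W + c)
y(k) = (17 + 3*k**3)**2 (y(k) = (((4 - 1*0)**2 - k*k**2 - (4 - 1*0) + (k*k**2)*(4 - 1*0)) + 5)**2 = (((4 + 0)**2 - k**3 - (4 + 0) + k**3*(4 + 0)) + 5)**2 = ((4**2 - k**3 - 1*4 + k**3*4) + 5)**2 = ((16 - k**3 - 4 + 4*k**3) + 5)**2 = ((12 + 3*k**3) + 5)**2 = (17 + 3*k**3)**2)
1/y(1/100) = 1/((17 + 3*(1/100)**3)**2) = 1/((17 + 3*(1/1000000))**2) = 1/((17 + 3/1000000)**2) = 1/((17000003/1000000)**2) = 1/(289000102000009/1000000000000) = 1000000000000/289000102000009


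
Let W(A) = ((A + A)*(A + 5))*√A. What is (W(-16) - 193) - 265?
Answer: -458 + 1408*I ≈ -458.0 + 1408.0*I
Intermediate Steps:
W(A) = 2*A^(3/2)*(5 + A) (W(A) = ((2*A)*(5 + A))*√A = (2*A*(5 + A))*√A = 2*A^(3/2)*(5 + A))
(W(-16) - 193) - 265 = (2*(-16)^(3/2)*(5 - 16) - 193) - 265 = (2*(-64*I)*(-11) - 193) - 265 = (1408*I - 193) - 265 = (-193 + 1408*I) - 265 = -458 + 1408*I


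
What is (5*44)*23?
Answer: 5060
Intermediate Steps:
(5*44)*23 = 220*23 = 5060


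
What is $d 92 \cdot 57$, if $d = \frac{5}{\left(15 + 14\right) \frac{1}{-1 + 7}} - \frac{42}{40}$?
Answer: $- \frac{11799}{145} \approx -81.372$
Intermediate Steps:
$d = - \frac{9}{580}$ ($d = \frac{5}{29 \cdot \frac{1}{6}} - \frac{21}{20} = \frac{5}{\frac{29}{6}} - \frac{21}{20} = 5 \cdot \frac{6}{29} - \frac{21}{20} = \frac{30}{29} - \frac{21}{20} = - \frac{9}{580} \approx -0.015517$)
$d 92 \cdot 57 = \left(- \frac{9}{580}\right) 92 \cdot 57 = \left(- \frac{207}{145}\right) 57 = - \frac{11799}{145}$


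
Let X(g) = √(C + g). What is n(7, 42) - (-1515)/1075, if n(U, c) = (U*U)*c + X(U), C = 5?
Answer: 442773/215 + 2*√3 ≈ 2062.9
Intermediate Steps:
X(g) = √(5 + g)
n(U, c) = √(5 + U) + c*U² (n(U, c) = (U*U)*c + √(5 + U) = U²*c + √(5 + U) = c*U² + √(5 + U) = √(5 + U) + c*U²)
n(7, 42) - (-1515)/1075 = (√(5 + 7) + 42*7²) - (-1515)/1075 = (√12 + 42*49) - (-1515)/1075 = (2*√3 + 2058) - 1*(-303/215) = (2058 + 2*√3) + 303/215 = 442773/215 + 2*√3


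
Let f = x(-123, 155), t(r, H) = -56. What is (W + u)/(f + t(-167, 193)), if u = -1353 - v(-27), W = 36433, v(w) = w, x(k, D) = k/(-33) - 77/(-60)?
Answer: -23170620/33653 ≈ -688.52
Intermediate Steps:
x(k, D) = 77/60 - k/33 (x(k, D) = k*(-1/33) - 77*(-1/60) = -k/33 + 77/60 = 77/60 - k/33)
f = 3307/660 (f = 77/60 - 1/33*(-123) = 77/60 + 41/11 = 3307/660 ≈ 5.0106)
u = -1326 (u = -1353 - 1*(-27) = -1353 + 27 = -1326)
(W + u)/(f + t(-167, 193)) = (36433 - 1326)/(3307/660 - 56) = 35107/(-33653/660) = 35107*(-660/33653) = -23170620/33653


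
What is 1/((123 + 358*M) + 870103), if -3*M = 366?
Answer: 1/826550 ≈ 1.2098e-6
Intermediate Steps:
M = -122 (M = -⅓*366 = -122)
1/((123 + 358*M) + 870103) = 1/((123 + 358*(-122)) + 870103) = 1/((123 - 43676) + 870103) = 1/(-43553 + 870103) = 1/826550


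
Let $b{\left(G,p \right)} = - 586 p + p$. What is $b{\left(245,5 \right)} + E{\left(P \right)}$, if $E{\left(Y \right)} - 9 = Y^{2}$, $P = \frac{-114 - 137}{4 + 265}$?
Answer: $- \frac{210941675}{72361} \approx -2915.1$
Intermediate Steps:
$b{\left(G,p \right)} = - 585 p$
$P = - \frac{251}{269} \approx -0.93309$
$E{\left(Y \right)} = 9 + Y^{2}$
$b{\left(245,5 \right)} + E{\left(P \right)} = \left(-585\right) 5 + \left(9 + \left(- \frac{251}{269}\right)^{2}\right) = -2925 + \left(9 + \frac{63001}{72361}\right) = -2925 + \frac{714250}{72361} = - \frac{210941675}{72361}$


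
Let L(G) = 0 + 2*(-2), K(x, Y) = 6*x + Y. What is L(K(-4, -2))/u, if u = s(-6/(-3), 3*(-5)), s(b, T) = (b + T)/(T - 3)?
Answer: -72/13 ≈ -5.5385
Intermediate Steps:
K(x, Y) = Y + 6*x
L(G) = -4 (L(G) = 0 - 4 = -4)
s(b, T) = (T + b)/(-3 + T)
u = 13/18 (u = (3*(-5) - 6/(-3))/(-3 + 3*(-5)) = (-15 - 6*(-1/3))/(-3 - 15) = (-15 + 2)/(-18) = -1/18*(-13) = 13/18 ≈ 0.72222)
L(K(-4, -2))/u = -4/13/18 = -4*18/13 = -72/13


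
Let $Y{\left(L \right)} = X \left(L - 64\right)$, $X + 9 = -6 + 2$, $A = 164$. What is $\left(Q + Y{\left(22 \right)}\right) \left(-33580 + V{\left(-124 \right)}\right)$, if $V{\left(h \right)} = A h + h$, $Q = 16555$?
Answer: $-924138040$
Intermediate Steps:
$V{\left(h \right)} = 165 h$ ($V{\left(h \right)} = 164 h + h = 165 h$)
$X = -13$ ($X = -9 + \left(-6 + 2\right) = -9 - 4 = -13$)
$Y{\left(L \right)} = 832 - 13 L$ ($Y{\left(L \right)} = - 13 \left(L - 64\right) = - 13 \left(-64 + L\right) = 832 - 13 L$)
$\left(Q + Y{\left(22 \right)}\right) \left(-33580 + V{\left(-124 \right)}\right) = \left(16555 + \left(832 - 286\right)\right) \left(-33580 + 165 \left(-124\right)\right) = \left(16555 + \left(832 - 286\right)\right) \left(-33580 - 20460\right) = \left(16555 + 546\right) \left(-54040\right) = 17101 \left(-54040\right) = -924138040$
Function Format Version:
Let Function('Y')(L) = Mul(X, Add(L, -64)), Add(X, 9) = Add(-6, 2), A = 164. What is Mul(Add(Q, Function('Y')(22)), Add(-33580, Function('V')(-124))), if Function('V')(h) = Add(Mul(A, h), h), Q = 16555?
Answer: -924138040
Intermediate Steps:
Function('V')(h) = Mul(165, h) (Function('V')(h) = Add(Mul(164, h), h) = Mul(165, h))
X = -13 (X = Add(-9, Add(-6, 2)) = Add(-9, -4) = -13)
Function('Y')(L) = Add(832, Mul(-13, L)) (Function('Y')(L) = Mul(-13, Add(L, -64)) = Mul(-13, Add(-64, L)) = Add(832, Mul(-13, L)))
Mul(Add(Q, Function('Y')(22)), Add(-33580, Function('V')(-124))) = Mul(Add(16555, Add(832, Mul(-13, 22))), Add(-33580, Mul(165, -124))) = Mul(Add(16555, Add(832, -286)), Add(-33580, -20460)) = Mul(Add(16555, 546), -54040) = Mul(17101, -54040) = -924138040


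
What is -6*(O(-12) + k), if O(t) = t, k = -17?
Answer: 174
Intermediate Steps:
-6*(O(-12) + k) = -6*(-12 - 17) = -6*(-29) = 174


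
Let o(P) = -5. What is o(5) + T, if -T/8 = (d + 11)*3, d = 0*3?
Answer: -269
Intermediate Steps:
d = 0
T = -264 (T = -8*(0 + 11)*3 = -88*3 = -8*33 = -264)
o(5) + T = -5 - 264 = -269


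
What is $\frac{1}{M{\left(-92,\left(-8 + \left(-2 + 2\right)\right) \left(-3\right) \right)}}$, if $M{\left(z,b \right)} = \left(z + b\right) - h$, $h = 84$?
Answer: $- \frac{1}{152} \approx -0.0065789$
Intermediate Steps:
$M{\left(z,b \right)} = -84 + b + z$ ($M{\left(z,b \right)} = \left(z + b\right) - 84 = \left(b + z\right) - 84 = -84 + b + z$)
$\frac{1}{M{\left(-92,\left(-8 + \left(-2 + 2\right)\right) \left(-3\right) \right)}} = \frac{1}{-84 + \left(-8 + \left(-2 + 2\right)\right) \left(-3\right) - 92} = \frac{1}{-84 + \left(-8 + 0\right) \left(-3\right) - 92} = \frac{1}{-84 - -24 - 92} = \frac{1}{-84 + 24 - 92} = \frac{1}{-152} = - \frac{1}{152}$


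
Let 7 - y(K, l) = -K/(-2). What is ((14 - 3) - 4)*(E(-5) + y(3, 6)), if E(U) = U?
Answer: 7/2 ≈ 3.5000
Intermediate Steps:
y(K, l) = 7 - K/2 (y(K, l) = 7 - (-1)*K/(-2) = 7 - (-1)*K*(-½) = 7 - (-1)*(-K/2) = 7 - K/2)
((14 - 3) - 4)*(E(-5) + y(3, 6)) = ((14 - 3) - 4)*(-5 + (7 - ½*3)) = (11 - 4)*(-5 + (7 - 3/2)) = 7*(-5 + 11/2) = 7*(½) = 7/2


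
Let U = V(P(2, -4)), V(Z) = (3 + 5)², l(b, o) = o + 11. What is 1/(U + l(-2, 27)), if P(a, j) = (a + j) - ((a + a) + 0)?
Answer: 1/102 ≈ 0.0098039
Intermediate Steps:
l(b, o) = 11 + o
P(a, j) = j - a (P(a, j) = (a + j) - (2*a + 0) = (a + j) - 2*a = j - a)
V(Z) = 64 (V(Z) = 8² = 64)
U = 64
1/(U + l(-2, 27)) = 1/(64 + (11 + 27)) = 1/(64 + 38) = 1/102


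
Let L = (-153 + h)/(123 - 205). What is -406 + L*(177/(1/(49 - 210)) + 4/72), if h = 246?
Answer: 15701543/492 ≈ 31914.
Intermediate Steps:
L = -93/82 (L = (-153 + 246)/(123 - 205) = 93/(-82) = 93*(-1/82) = -93/82 ≈ -1.1341)
-406 + L*(177/(1/(49 - 210)) + 4/72) = -406 - 93*(177/(1/(49 - 210)) + 4/72)/82 = -406 - 93*(177/(1/(-161)) + 4*(1/72))/82 = -406 - 93*(177/(-1/161) + 1/18)/82 = -406 - 93*(177*(-161) + 1/18)/82 = -406 - 93*(-28497 + 1/18)/82 = -406 - 93/82*(-512945/18) = -406 + 15901295/492 = 15701543/492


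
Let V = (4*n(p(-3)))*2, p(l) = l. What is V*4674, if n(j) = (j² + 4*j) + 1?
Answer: -74784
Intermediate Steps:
n(j) = 1 + j² + 4*j
V = -16 (V = (4*(1 + (-3)² + 4*(-3)))*2 = (4*(1 + 9 - 12))*2 = (4*(-2))*2 = -8*2 = -16)
V*4674 = -16*4674 = -74784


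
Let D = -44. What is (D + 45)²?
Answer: 1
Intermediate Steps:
(D + 45)² = (-44 + 45)² = 1² = 1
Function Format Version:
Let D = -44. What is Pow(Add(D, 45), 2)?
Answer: 1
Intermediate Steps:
Pow(Add(D, 45), 2) = Pow(Add(-44, 45), 2) = Pow(1, 2) = 1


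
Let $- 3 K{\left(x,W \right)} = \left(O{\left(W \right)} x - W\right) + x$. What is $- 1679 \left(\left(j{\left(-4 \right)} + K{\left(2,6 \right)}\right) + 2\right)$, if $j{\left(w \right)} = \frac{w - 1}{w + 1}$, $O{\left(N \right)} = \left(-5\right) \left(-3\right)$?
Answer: $8395$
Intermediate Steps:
$O{\left(N \right)} = 15$
$j{\left(w \right)} = \frac{-1 + w}{1 + w}$
$K{\left(x,W \right)} = - \frac{16 x}{3} + \frac{W}{3}$ ($K{\left(x,W \right)} = - \frac{\left(15 x - W\right) + x}{3} = - \frac{\left(- W + 15 x\right) + x}{3} = - \frac{- W + 16 x}{3} = - \frac{16 x}{3} + \frac{W}{3}$)
$- 1679 \left(\left(j{\left(-4 \right)} + K{\left(2,6 \right)}\right) + 2\right) = - 1679 \left(\left(\frac{-1 - 4}{1 - 4} + \left(\left(- \frac{16}{3}\right) 2 + \frac{1}{3} \cdot 6\right)\right) + 2\right) = - 1679 \left(\left(\frac{1}{-3} \left(-5\right) + \left(- \frac{32}{3} + 2\right)\right) + 2\right) = - 1679 \left(\left(\left(- \frac{1}{3}\right) \left(-5\right) - \frac{26}{3}\right) + 2\right) = - 1679 \left(\left(\frac{5}{3} - \frac{26}{3}\right) + 2\right) = - 1679 \left(-7 + 2\right) = \left(-1679\right) \left(-5\right) = 8395$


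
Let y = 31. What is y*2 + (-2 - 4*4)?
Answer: 44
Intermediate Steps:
y*2 + (-2 - 4*4) = 31*2 + (-2 - 4*4) = 62 + (-2 - 16) = 62 - 18 = 44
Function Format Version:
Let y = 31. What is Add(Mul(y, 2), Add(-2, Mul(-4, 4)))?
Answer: 44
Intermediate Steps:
Add(Mul(y, 2), Add(-2, Mul(-4, 4))) = Add(Mul(31, 2), Add(-2, Mul(-4, 4))) = Add(62, Add(-2, -16)) = Add(62, -18) = 44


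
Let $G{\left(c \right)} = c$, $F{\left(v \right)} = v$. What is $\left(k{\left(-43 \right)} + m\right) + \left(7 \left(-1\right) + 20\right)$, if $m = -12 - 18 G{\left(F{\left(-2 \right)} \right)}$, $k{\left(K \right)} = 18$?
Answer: $55$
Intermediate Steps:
$m = 24$ ($m = -12 - -36 = -12 + 36 = 24$)
$\left(k{\left(-43 \right)} + m\right) + \left(7 \left(-1\right) + 20\right) = \left(18 + 24\right) + \left(7 \left(-1\right) + 20\right) = 42 + \left(-7 + 20\right) = 42 + 13 = 55$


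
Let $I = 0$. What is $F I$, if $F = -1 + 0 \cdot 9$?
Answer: $0$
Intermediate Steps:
$F = -1$ ($F = -1 + 0 = -1$)
$F I = \left(-1\right) 0 = 0$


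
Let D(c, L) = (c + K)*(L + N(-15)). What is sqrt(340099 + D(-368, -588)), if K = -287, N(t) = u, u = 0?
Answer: sqrt(725239) ≈ 851.61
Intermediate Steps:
N(t) = 0
D(c, L) = L*(-287 + c) (D(c, L) = (c - 287)*(L + 0) = (-287 + c)*L = L*(-287 + c))
sqrt(340099 + D(-368, -588)) = sqrt(340099 - 588*(-287 - 368)) = sqrt(340099 - 588*(-655)) = sqrt(340099 + 385140) = sqrt(725239)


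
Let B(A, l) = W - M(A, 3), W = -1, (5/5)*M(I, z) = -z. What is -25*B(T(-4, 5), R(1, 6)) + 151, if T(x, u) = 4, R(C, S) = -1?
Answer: 101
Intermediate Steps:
M(I, z) = -z
B(A, l) = 2 (B(A, l) = -1 - (-1)*3 = -1 - 1*(-3) = -1 + 3 = 2)
-25*B(T(-4, 5), R(1, 6)) + 151 = -25*2 + 151 = -50 + 151 = 101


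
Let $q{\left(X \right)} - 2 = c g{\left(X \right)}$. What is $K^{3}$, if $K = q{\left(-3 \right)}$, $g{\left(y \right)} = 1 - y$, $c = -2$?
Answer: $-216$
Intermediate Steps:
$q{\left(X \right)} = 2 X$ ($q{\left(X \right)} = 2 - 2 \left(1 - X\right) = 2 + \left(-2 + 2 X\right) = 2 X$)
$K = -6$ ($K = 2 \left(-3\right) = -6$)
$K^{3} = \left(-6\right)^{3} = -216$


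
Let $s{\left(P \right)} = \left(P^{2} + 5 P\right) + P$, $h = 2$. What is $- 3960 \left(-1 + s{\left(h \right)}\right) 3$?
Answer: $-178200$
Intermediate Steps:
$s{\left(P \right)} = P^{2} + 6 P$
$- 3960 \left(-1 + s{\left(h \right)}\right) 3 = - 3960 \left(-1 + 2 \left(6 + 2\right)\right) 3 = - 3960 \left(-1 + 2 \cdot 8\right) 3 = - 3960 \left(-1 + 16\right) 3 = - 3960 \cdot 15 \cdot 3 = \left(-3960\right) 45 = -178200$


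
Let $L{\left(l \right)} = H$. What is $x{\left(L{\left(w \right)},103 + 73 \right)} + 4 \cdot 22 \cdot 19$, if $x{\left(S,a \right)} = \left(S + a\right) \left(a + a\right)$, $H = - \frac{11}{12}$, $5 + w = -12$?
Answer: $\frac{189904}{3} \approx 63301.0$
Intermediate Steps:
$w = -17$ ($w = -5 - 12 = -17$)
$H = - \frac{11}{12}$ ($H = \left(-11\right) \frac{1}{12} = - \frac{11}{12} \approx -0.91667$)
$L{\left(l \right)} = - \frac{11}{12}$
$x{\left(S,a \right)} = 2 a \left(S + a\right)$ ($x{\left(S,a \right)} = \left(S + a\right) 2 a = 2 a \left(S + a\right)$)
$x{\left(L{\left(w \right)},103 + 73 \right)} + 4 \cdot 22 \cdot 19 = 2 \left(103 + 73\right) \left(- \frac{11}{12} + \left(103 + 73\right)\right) + 4 \cdot 22 \cdot 19 = 2 \cdot 176 \left(- \frac{11}{12} + 176\right) + 88 \cdot 19 = 2 \cdot 176 \cdot \frac{2101}{12} + 1672 = \frac{184888}{3} + 1672 = \frac{189904}{3}$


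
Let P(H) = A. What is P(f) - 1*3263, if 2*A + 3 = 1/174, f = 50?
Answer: -1136045/348 ≈ -3264.5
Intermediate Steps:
A = -521/348 (A = -3/2 + (1/2)/174 = -3/2 + (1/2)*(1/174) = -3/2 + 1/348 = -521/348 ≈ -1.4971)
P(H) = -521/348
P(f) - 1*3263 = -521/348 - 1*3263 = -521/348 - 3263 = -1136045/348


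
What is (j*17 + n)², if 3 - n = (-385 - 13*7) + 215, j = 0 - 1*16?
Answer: 64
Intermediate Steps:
j = -16 (j = 0 - 16 = -16)
n = 264 (n = 3 - ((-385 - 13*7) + 215) = 3 - ((-385 - 91) + 215) = 3 - (-476 + 215) = 3 - 1*(-261) = 3 + 261 = 264)
(j*17 + n)² = (-16*17 + 264)² = (-272 + 264)² = (-8)² = 64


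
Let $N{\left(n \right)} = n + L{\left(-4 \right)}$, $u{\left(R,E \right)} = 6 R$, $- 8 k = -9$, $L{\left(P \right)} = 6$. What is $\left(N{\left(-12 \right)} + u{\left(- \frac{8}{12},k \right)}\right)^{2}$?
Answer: $100$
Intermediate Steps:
$k = \frac{9}{8}$ ($k = \left(- \frac{1}{8}\right) \left(-9\right) = \frac{9}{8} \approx 1.125$)
$N{\left(n \right)} = 6 + n$ ($N{\left(n \right)} = n + 6 = 6 + n$)
$\left(N{\left(-12 \right)} + u{\left(- \frac{8}{12},k \right)}\right)^{2} = \left(\left(6 - 12\right) + 6 \left(- \frac{8}{12}\right)\right)^{2} = \left(-6 + 6 \left(\left(-8\right) \frac{1}{12}\right)\right)^{2} = \left(-6 + 6 \left(- \frac{2}{3}\right)\right)^{2} = \left(-6 - 4\right)^{2} = \left(-10\right)^{2} = 100$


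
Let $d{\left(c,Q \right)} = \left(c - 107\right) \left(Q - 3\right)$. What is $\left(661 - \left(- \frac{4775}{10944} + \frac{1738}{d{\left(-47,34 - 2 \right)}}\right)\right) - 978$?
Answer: $- \frac{702423443}{2221632} \approx -316.17$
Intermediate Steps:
$d{\left(c,Q \right)} = \left(-107 + c\right) \left(-3 + Q\right)$
$\left(661 - \left(- \frac{4775}{10944} + \frac{1738}{d{\left(-47,34 - 2 \right)}}\right)\right) - 978 = \left(661 - \left(- \frac{4775}{10944} + \frac{1738}{321 - 107 \left(34 - 2\right) - -141 + \left(34 - 2\right) \left(-47\right)}\right)\right) - 978 = \left(661 - \left(- \frac{4775}{10944} + \frac{1738}{321 - 3424 + 141 + 32 \left(-47\right)}\right)\right) - 978 = \left(661 + \left(\frac{4775}{10944} - \frac{1738}{321 - 3424 + 141 - 1504}\right)\right) - 978 = \left(661 + \left(\frac{4775}{10944} - \frac{1738}{-4466}\right)\right) - 978 = \left(661 + \left(\frac{4775}{10944} - - \frac{79}{203}\right)\right) - 978 = \left(661 + \left(\frac{4775}{10944} + \frac{79}{203}\right)\right) - 978 = \left(661 + \frac{1833901}{2221632}\right) - 978 = \frac{1470332653}{2221632} - 978 = - \frac{702423443}{2221632}$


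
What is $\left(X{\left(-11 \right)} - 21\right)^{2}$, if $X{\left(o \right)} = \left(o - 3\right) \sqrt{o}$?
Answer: $-1715 + 588 i \sqrt{11} \approx -1715.0 + 1950.2 i$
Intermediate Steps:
$X{\left(o \right)} = \sqrt{o} \left(-3 + o\right)$ ($X{\left(o \right)} = \left(-3 + o\right) \sqrt{o} = \sqrt{o} \left(-3 + o\right)$)
$\left(X{\left(-11 \right)} - 21\right)^{2} = \left(\sqrt{-11} \left(-3 - 11\right) - 21\right)^{2} = \left(i \sqrt{11} \left(-14\right) - 21\right)^{2} = \left(- 14 i \sqrt{11} - 21\right)^{2} = \left(-21 - 14 i \sqrt{11}\right)^{2}$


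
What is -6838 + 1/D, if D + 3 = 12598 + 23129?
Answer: -244280711/35724 ≈ -6838.0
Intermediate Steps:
D = 35724 (D = -3 + (12598 + 23129) = -3 + 35727 = 35724)
-6838 + 1/D = -6838 + 1/35724 = -244280711/35724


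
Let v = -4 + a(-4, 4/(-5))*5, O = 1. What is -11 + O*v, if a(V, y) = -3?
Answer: -30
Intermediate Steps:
v = -19 (v = -4 - 3*5 = -4 - 15 = -19)
-11 + O*v = -11 + 1*(-19) = -11 - 19 = -30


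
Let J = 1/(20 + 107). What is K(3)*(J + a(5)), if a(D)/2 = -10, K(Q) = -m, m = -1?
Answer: -2539/127 ≈ -19.992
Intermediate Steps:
K(Q) = 1 (K(Q) = -1*(-1) = 1)
a(D) = -20 (a(D) = 2*(-10) = -20)
J = 1/127 ≈ 0.0078740
K(3)*(J + a(5)) = 1*(1/127 - 20) = 1*(-2539/127) = -2539/127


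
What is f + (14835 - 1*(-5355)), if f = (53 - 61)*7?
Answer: 20134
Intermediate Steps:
f = -56 (f = -8*7 = -56)
f + (14835 - 1*(-5355)) = -56 + (14835 - 1*(-5355)) = -56 + (14835 + 5355) = -56 + 20190 = 20134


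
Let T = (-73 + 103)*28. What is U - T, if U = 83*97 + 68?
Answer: 7279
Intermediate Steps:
T = 840 (T = 30*28 = 840)
U = 8119 (U = 8051 + 68 = 8119)
U - T = 8119 - 1*840 = 8119 - 840 = 7279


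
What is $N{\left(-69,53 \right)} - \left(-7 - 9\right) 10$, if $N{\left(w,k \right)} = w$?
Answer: $91$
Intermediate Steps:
$N{\left(-69,53 \right)} - \left(-7 - 9\right) 10 = -69 - \left(-7 - 9\right) 10 = -69 - \left(-16\right) 10 = -69 - -160 = -69 + 160 = 91$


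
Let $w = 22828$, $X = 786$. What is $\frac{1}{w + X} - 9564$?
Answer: $- \frac{225844295}{23614} \approx -9564.0$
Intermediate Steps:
$\frac{1}{w + X} - 9564 = \frac{1}{22828 + 786} - 9564 = \frac{1}{23614} - 9564 = - \frac{225844295}{23614}$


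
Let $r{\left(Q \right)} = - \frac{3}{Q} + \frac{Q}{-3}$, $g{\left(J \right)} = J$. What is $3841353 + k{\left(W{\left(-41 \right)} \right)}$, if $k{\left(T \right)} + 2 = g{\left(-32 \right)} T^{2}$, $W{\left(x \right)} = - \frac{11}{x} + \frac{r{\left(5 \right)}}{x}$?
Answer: $\frac{1452893714743}{378225} \approx 3.8413 \cdot 10^{6}$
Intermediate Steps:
$r{\left(Q \right)} = - \frac{3}{Q} - \frac{Q}{3}$ ($r{\left(Q \right)} = - \frac{3}{Q} + Q \left(- \frac{1}{3}\right) = - \frac{3}{Q} - \frac{Q}{3}$)
$W{\left(x \right)} = - \frac{199}{15 x}$ ($W{\left(x \right)} = - \frac{11}{x} + \frac{- \frac{3}{5} - \frac{5}{3}}{x} = - \frac{11}{x} - \frac{34}{15 x} = - \frac{199}{15 x}$)
$k{\left(T \right)} = -2 - 32 T^{2}$
$3841353 + k{\left(W{\left(-41 \right)} \right)} = 3841353 - \left(2 + 32 \left(- \frac{199}{15 \left(-41\right)}\right)^{2}\right) = 3841353 - \left(2 + 32 \left(\left(- \frac{199}{15}\right) \left(- \frac{1}{41}\right)\right)^{2}\right) = 3841353 - \left(2 + 32 \left(\frac{199}{615}\right)^{2}\right) = 3841353 - \frac{2023682}{378225} = \frac{1452893714743}{378225}$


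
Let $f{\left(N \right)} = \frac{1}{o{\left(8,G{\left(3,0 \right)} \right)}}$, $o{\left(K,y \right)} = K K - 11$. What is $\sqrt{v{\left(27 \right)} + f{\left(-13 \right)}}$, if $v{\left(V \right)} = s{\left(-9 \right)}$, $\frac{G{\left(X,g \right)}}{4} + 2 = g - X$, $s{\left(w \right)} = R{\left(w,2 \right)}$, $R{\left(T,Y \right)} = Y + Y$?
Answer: $\frac{\sqrt{11289}}{53} \approx 2.0047$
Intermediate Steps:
$R{\left(T,Y \right)} = 2 Y$
$s{\left(w \right)} = 4$ ($s{\left(w \right)} = 2 \cdot 2 = 4$)
$G{\left(X,g \right)} = -8 - 4 X + 4 g$ ($G{\left(X,g \right)} = -8 + 4 \left(g - X\right) = -8 - \left(- 4 g + 4 X\right) = -8 - 4 X + 4 g$)
$v{\left(V \right)} = 4$
$o{\left(K,y \right)} = -11 + K^{2}$ ($o{\left(K,y \right)} = K^{2} - 11 = -11 + K^{2}$)
$f{\left(N \right)} = \frac{1}{53}$ ($f{\left(N \right)} = \frac{1}{-11 + 8^{2}} = \frac{1}{-11 + 64} = \frac{1}{53}$)
$\sqrt{v{\left(27 \right)} + f{\left(-13 \right)}} = \sqrt{4 + \frac{1}{53}} = \sqrt{\frac{213}{53}} = \frac{\sqrt{11289}}{53}$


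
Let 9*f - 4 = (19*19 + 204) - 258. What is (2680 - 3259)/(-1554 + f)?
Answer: 5211/13675 ≈ 0.38106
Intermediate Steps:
f = 311/9 (f = 4/9 + ((19*19 + 204) - 258)/9 = 4/9 + ((361 + 204) - 258)/9 = 4/9 + (565 - 258)/9 = 4/9 + (⅑)*307 = 4/9 + 307/9 = 311/9 ≈ 34.556)
(2680 - 3259)/(-1554 + f) = (2680 - 3259)/(-1554 + 311/9) = -579/(-13675/9) = -579*(-9/13675) = 5211/13675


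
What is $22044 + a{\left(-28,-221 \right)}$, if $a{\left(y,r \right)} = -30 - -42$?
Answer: $22056$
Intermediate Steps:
$a{\left(y,r \right)} = 12$ ($a{\left(y,r \right)} = -30 + 42 = 12$)
$22044 + a{\left(-28,-221 \right)} = 22044 + 12 = 22056$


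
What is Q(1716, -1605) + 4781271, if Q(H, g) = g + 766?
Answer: 4780432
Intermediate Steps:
Q(H, g) = 766 + g
Q(1716, -1605) + 4781271 = (766 - 1605) + 4781271 = -839 + 4781271 = 4780432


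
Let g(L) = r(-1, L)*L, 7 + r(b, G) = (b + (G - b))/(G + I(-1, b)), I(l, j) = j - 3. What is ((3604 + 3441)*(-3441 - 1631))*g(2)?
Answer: 571715840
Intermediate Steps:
I(l, j) = -3 + j
r(b, G) = -7 + G/(-3 + G + b) (r(b, G) = -7 + (b + (G - b))/(G + (-3 + b)) = -7 + G/(-3 + G + b))
g(L) = L*(28 - 6*L)/(-4 + L) (g(L) = ((21 - 7*(-1) - 6*L)/(-3 + L - 1))*L = ((21 + 7 - 6*L)/(-4 + L))*L = ((28 - 6*L)/(-4 + L))*L = L*(28 - 6*L)/(-4 + L))
((3604 + 3441)*(-3441 - 1631))*g(2) = ((3604 + 3441)*(-3441 - 1631))*(2*2*(14 - 3*2)/(-4 + 2)) = (7045*(-5072))*(2*2*(14 - 6)/(-2)) = -71464480*2*(-1)*8/2 = -35732240*(-16) = 571715840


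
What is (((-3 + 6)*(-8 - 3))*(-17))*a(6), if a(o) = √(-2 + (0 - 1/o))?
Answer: 187*I*√78/2 ≈ 825.77*I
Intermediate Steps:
a(o) = √(-2 - 1/o) (a(o) = √(-2 + (0 - 1/o)) = √(-2 - 1/o))
(((-3 + 6)*(-8 - 3))*(-17))*a(6) = (((-3 + 6)*(-8 - 3))*(-17))*√(-2 - 1/6) = ((3*(-11))*(-17))*√(-2 - 1*⅙) = (-33*(-17))*√(-2 - ⅙) = 561*√(-13/6) = 561*(I*√78/6) = 187*I*√78/2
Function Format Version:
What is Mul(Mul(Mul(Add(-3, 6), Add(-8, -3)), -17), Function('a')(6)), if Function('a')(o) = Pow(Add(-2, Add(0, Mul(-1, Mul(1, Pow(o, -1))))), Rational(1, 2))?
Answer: Mul(Rational(187, 2), I, Pow(78, Rational(1, 2))) ≈ Mul(825.77, I)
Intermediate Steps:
Function('a')(o) = Pow(Add(-2, Mul(-1, Pow(o, -1))), Rational(1, 2)) (Function('a')(o) = Pow(Add(-2, Add(0, Mul(-1, Pow(o, -1)))), Rational(1, 2)) = Pow(Add(-2, Mul(-1, Pow(o, -1))), Rational(1, 2)))
Mul(Mul(Mul(Add(-3, 6), Add(-8, -3)), -17), Function('a')(6)) = Mul(Mul(Mul(Add(-3, 6), Add(-8, -3)), -17), Pow(Add(-2, Mul(-1, Pow(6, -1))), Rational(1, 2))) = Mul(Mul(Mul(3, -11), -17), Pow(Add(-2, Mul(-1, Rational(1, 6))), Rational(1, 2))) = Mul(Mul(-33, -17), Pow(Add(-2, Rational(-1, 6)), Rational(1, 2))) = Mul(561, Pow(Rational(-13, 6), Rational(1, 2))) = Mul(561, Mul(Rational(1, 6), I, Pow(78, Rational(1, 2)))) = Mul(Rational(187, 2), I, Pow(78, Rational(1, 2)))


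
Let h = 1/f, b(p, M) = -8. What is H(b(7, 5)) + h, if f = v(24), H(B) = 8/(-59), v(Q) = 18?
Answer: -85/1062 ≈ -0.080038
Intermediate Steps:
H(B) = -8/59 (H(B) = 8*(-1/59) = -8/59)
f = 18
h = 1/18 ≈ 0.055556
H(b(7, 5)) + h = -8/59 + 1/18 = -85/1062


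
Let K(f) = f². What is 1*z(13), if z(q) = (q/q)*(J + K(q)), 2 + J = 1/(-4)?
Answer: 667/4 ≈ 166.75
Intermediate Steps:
J = -9/4 (J = -2 + 1/(-4) = -2 + 1*(-¼) = -2 - ¼ = -9/4 ≈ -2.2500)
z(q) = -9/4 + q² (z(q) = (q/q)*(-9/4 + q²) = 1*(-9/4 + q²) = -9/4 + q²)
1*z(13) = 1*(-9/4 + 13²) = 1*(-9/4 + 169) = 1*(667/4) = 667/4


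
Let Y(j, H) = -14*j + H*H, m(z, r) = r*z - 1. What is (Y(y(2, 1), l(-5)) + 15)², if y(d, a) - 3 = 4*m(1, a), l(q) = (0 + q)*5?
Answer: 357604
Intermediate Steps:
m(z, r) = -1 + r*z
l(q) = 5*q (l(q) = q*5 = 5*q)
y(d, a) = -1 + 4*a (y(d, a) = 3 + 4*(-1 + a*1) = 3 + 4*(-1 + a) = 3 + (-4 + 4*a) = -1 + 4*a)
Y(j, H) = H² - 14*j (Y(j, H) = -14*j + H² = H² - 14*j)
(Y(y(2, 1), l(-5)) + 15)² = (((5*(-5))² - 14*(-1 + 4*1)) + 15)² = (((-25)² - 14*(-1 + 4)) + 15)² = ((625 - 14*3) + 15)² = ((625 - 42) + 15)² = (583 + 15)² = 598² = 357604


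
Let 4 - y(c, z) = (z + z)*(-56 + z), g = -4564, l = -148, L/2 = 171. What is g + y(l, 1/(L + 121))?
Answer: -977470786/214369 ≈ -4559.8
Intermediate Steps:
L = 342 (L = 2*171 = 342)
y(c, z) = 4 - 2*z*(-56 + z) (y(c, z) = 4 - (z + z)*(-56 + z) = 4 - 2*z*(-56 + z))
g + y(l, 1/(L + 121)) = -4564 + (4 - 2/(342 + 121)**2 + 112/(342 + 121)) = -4564 + (4 - 2*(1/463)**2 + 112/463) = -4564 + (4 - 2*(1/463)**2 + 112*(1/463)) = -4564 + (4 - 2*1/214369 + 112/463) = -4564 + (4 - 2/214369 + 112/463) = -4564 + 909330/214369 = -977470786/214369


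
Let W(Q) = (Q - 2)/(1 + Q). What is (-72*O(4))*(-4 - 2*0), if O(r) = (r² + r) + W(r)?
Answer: 29376/5 ≈ 5875.2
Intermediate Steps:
W(Q) = (-2 + Q)/(1 + Q)
O(r) = r + r² + (-2 + r)/(1 + r) (O(r) = (r² + r) + (-2 + r)/(1 + r) = (r + r²) + (-2 + r)/(1 + r) = r + r² + (-2 + r)/(1 + r))
(-72*O(4))*(-4 - 2*0) = (-72*(-2 + 4 + 4*(1 + 4)²)/(1 + 4))*(-4 - 2*0) = (-72*(-2 + 4 + 4*5²)/5)*(-4 + 0) = -72*(-2 + 4 + 4*25)/5*(-4) = -72*(-2 + 4 + 100)/5*(-4) = -72*102/5*(-4) = -7344/5*(-4) = 29376/5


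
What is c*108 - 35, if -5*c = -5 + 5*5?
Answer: -467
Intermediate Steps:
c = -4 (c = -(-5 + 5*5)/5 = -(-5 + 25)/5 = -⅕*20 = -4)
c*108 - 35 = -4*108 - 35 = -432 - 35 = -467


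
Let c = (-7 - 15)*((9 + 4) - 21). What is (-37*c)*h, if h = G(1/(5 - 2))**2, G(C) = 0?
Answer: 0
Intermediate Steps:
h = 0 (h = 0**2 = 0)
c = 176 (c = -22*(13 - 21) = -22*(-8) = 176)
(-37*c)*h = -37*176*0 = -6512*0 = 0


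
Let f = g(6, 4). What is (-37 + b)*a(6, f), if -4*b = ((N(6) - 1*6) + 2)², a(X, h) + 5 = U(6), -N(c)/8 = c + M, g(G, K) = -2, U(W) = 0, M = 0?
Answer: 3565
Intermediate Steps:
N(c) = -8*c (N(c) = -8*(c + 0) = -8*c)
f = -2
a(X, h) = -5 (a(X, h) = -5 + 0 = -5)
b = -676 (b = -((-8*6 - 1*6) + 2)²/4 = -((-48 - 6) + 2)²/4 = -(-54 + 2)²/4 = -¼*(-52)² = -¼*2704 = -676)
(-37 + b)*a(6, f) = (-37 - 676)*(-5) = -713*(-5) = 3565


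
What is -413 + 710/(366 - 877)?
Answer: -211753/511 ≈ -414.39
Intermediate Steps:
-413 + 710/(366 - 877) = -413 + 710/(-511) = -413 + 710*(-1/511) = -413 - 710/511 = -211753/511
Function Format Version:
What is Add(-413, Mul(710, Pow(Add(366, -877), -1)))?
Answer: Rational(-211753, 511) ≈ -414.39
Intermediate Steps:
Add(-413, Mul(710, Pow(Add(366, -877), -1))) = Add(-413, Mul(710, Pow(-511, -1))) = Add(-413, Mul(710, Rational(-1, 511))) = Add(-413, Rational(-710, 511)) = Rational(-211753, 511)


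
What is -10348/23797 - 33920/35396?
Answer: -293368012/210579653 ≈ -1.3931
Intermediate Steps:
-10348/23797 - 33920/35396 = -10348*1/23797 - 33920*1/35396 = -10348/23797 - 8480/8849 = -293368012/210579653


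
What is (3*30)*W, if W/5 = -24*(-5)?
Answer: 54000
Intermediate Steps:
W = 600 (W = 5*(-24*(-5)) = 5*120 = 600)
(3*30)*W = (3*30)*600 = 90*600 = 54000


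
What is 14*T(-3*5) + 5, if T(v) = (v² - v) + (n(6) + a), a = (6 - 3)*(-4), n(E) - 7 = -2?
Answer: 3267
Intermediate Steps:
n(E) = 5 (n(E) = 7 - 2 = 5)
a = -12 (a = 3*(-4) = -12)
T(v) = -7 + v² - v (T(v) = (v² - v) + (5 - 12) = (v² - v) - 7 = -7 + v² - v)
14*T(-3*5) + 5 = 14*(-7 + (-3*5)² - (-3)*5) + 5 = 14*(-7 + (-15)² - 1*(-15)) + 5 = 14*(-7 + 225 + 15) + 5 = 14*233 + 5 = 3262 + 5 = 3267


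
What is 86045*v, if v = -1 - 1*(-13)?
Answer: 1032540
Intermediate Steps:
v = 12 (v = -1 + 13 = 12)
86045*v = 86045*12 = 1032540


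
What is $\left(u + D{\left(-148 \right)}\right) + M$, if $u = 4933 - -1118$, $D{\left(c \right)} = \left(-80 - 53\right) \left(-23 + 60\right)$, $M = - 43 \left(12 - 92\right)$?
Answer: $4570$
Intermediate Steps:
$M = 3440$ ($M = \left(-43\right) \left(-80\right) = 3440$)
$D{\left(c \right)} = -4921$ ($D{\left(c \right)} = \left(-133\right) 37 = -4921$)
$u = 6051$ ($u = 4933 + 1118 = 6051$)
$\left(u + D{\left(-148 \right)}\right) + M = \left(6051 - 4921\right) + 3440 = 1130 + 3440 = 4570$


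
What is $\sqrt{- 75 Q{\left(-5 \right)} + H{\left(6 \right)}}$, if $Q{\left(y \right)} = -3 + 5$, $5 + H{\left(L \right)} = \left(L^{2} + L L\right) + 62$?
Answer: $i \sqrt{21} \approx 4.5826 i$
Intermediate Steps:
$H{\left(L \right)} = 57 + 2 L^{2}$ ($H{\left(L \right)} = -5 + \left(\left(L^{2} + L L\right) + 62\right) = -5 + \left(\left(L^{2} + L^{2}\right) + 62\right) = -5 + \left(2 L^{2} + 62\right) = -5 + \left(62 + 2 L^{2}\right) = 57 + 2 L^{2}$)
$Q{\left(y \right)} = 2$
$\sqrt{- 75 Q{\left(-5 \right)} + H{\left(6 \right)}} = \sqrt{\left(-75\right) 2 + \left(57 + 2 \cdot 6^{2}\right)} = \sqrt{-150 + \left(57 + 2 \cdot 36\right)} = \sqrt{-150 + \left(57 + 72\right)} = \sqrt{-150 + 129} = \sqrt{-21} = i \sqrt{21}$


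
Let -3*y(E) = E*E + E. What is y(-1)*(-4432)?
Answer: 0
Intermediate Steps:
y(E) = -E/3 - E**2/3 (y(E) = -(E*E + E)/3 = -(E**2 + E)/3 = -(E + E**2)/3 = -E/3 - E**2/3)
y(-1)*(-4432) = -1/3*(-1)*(1 - 1)*(-4432) = -1/3*(-1)*0*(-4432) = 0*(-4432) = 0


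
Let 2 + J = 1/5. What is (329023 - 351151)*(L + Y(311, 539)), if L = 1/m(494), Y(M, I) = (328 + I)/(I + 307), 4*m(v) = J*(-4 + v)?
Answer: -155983960/6909 ≈ -22577.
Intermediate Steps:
J = -9/5 (J = -2 + 1/5 = -9/5 ≈ -1.8000)
m(v) = 9/5 - 9*v/20 (m(v) = (-9*(-4 + v)/5)/4 = (36/5 - 9*v/5)/4 = 9/5 - 9*v/20)
Y(M, I) = (328 + I)/(307 + I)
L = -2/441 (L = 1/(9/5 - 9/20*494) = 1/(9/5 - 2223/10) = 1/(-441/2) = -2/441 ≈ -0.0045351)
(329023 - 351151)*(L + Y(311, 539)) = (329023 - 351151)*(-2/441 + (328 + 539)/(307 + 539)) = -22128*(-2/441 + 867/846) = -22128*(-2/441 + (1/846)*867) = -22128*(-2/441 + 289/282) = -22128*42295/41454 = -155983960/6909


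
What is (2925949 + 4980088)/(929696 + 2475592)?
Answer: 7906037/3405288 ≈ 2.3217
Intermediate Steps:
(2925949 + 4980088)/(929696 + 2475592) = 7906037/3405288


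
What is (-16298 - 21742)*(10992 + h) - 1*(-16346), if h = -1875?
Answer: -346794334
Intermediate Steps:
(-16298 - 21742)*(10992 + h) - 1*(-16346) = (-16298 - 21742)*(10992 - 1875) - 1*(-16346) = -38040*9117 + 16346 = -346810680 + 16346 = -346794334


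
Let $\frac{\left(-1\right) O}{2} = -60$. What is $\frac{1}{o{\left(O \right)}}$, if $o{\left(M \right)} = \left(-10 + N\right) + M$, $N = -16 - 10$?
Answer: $\frac{1}{84} \approx 0.011905$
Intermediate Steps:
$O = 120$ ($O = \left(-2\right) \left(-60\right) = 120$)
$N = -26$
$o{\left(M \right)} = -36 + M$ ($o{\left(M \right)} = \left(-10 - 26\right) + M = -36 + M$)
$\frac{1}{o{\left(O \right)}} = \frac{1}{-36 + 120} = \frac{1}{84}$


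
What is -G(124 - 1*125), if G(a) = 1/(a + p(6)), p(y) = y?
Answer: -⅕ ≈ -0.20000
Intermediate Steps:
G(a) = 1/(6 + a) (G(a) = 1/(a + 6) = 1/(6 + a))
-G(124 - 1*125) = -1/(6 + (124 - 1*125)) = -1/(6 + (124 - 125)) = -1/(6 - 1) = -1/5 = -1*⅕ = -⅕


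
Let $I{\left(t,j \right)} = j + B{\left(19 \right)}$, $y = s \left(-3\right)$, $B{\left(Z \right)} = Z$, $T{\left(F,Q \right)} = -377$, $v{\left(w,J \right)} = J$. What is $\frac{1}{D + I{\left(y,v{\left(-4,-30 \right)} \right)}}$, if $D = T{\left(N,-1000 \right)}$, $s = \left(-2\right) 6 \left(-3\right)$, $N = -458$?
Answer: $- \frac{1}{388} \approx -0.0025773$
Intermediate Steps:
$s = 36$ ($s = \left(-12\right) \left(-3\right) = 36$)
$y = -108$ ($y = 36 \left(-3\right) = -108$)
$I{\left(t,j \right)} = 19 + j$ ($I{\left(t,j \right)} = j + 19 = 19 + j$)
$D = -377$
$\frac{1}{D + I{\left(y,v{\left(-4,-30 \right)} \right)}} = \frac{1}{-377 + \left(19 - 30\right)} = \frac{1}{-377 - 11} = \frac{1}{-388} = - \frac{1}{388}$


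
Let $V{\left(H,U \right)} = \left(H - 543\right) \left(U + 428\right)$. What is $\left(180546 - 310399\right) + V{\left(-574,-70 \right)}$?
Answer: $-529739$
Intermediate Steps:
$V{\left(H,U \right)} = \left(-543 + H\right) \left(428 + U\right)$
$\left(180546 - 310399\right) + V{\left(-574,-70 \right)} = \left(180546 - 310399\right) - 399886 = -129853 + \left(-232404 + 38010 - 245672 + 40180\right) = -129853 - 399886 = -529739$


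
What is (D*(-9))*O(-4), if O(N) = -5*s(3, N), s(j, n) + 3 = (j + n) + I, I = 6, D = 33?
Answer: 2970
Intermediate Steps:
s(j, n) = 3 + j + n (s(j, n) = -3 + ((j + n) + 6) = -3 + (6 + j + n) = 3 + j + n)
O(N) = -30 - 5*N (O(N) = -5*(3 + 3 + N) = -5*(6 + N) = -30 - 5*N)
(D*(-9))*O(-4) = (33*(-9))*(-30 - 5*(-4)) = -297*(-30 + 20) = -297*(-10) = 2970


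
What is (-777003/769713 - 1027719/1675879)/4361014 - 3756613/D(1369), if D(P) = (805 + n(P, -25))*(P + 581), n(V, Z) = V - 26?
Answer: -3522121620774100856207419/3927141949435399292761800 ≈ -0.89687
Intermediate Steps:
n(V, Z) = -26 + V
D(P) = (581 + P)*(779 + P) (D(P) = (805 + (-26 + P))*(P + 581) = (779 + P)*(581 + P) = (581 + P)*(779 + P))
(-777003/769713 - 1027719/1675879)/4361014 - 3756613/D(1369) = (-777003/769713 - 1027719/1675879)/4361014 - 3756613/(452599 + 1369² + 1360*1369) = (-777003*1/769713 - 1027719*1/1675879)*(1/4361014) - 3756613/(452599 + 1874161 + 1861840) = (-259001/256571 - 1027719/1675879)*(1/4361014) - 3756613/4188600 = -697737228428/429981950909*1/4361014 - 3756613*1/4188600 = -348868614214/937578653830730863 - 3756613/4188600 = -3522121620774100856207419/3927141949435399292761800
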